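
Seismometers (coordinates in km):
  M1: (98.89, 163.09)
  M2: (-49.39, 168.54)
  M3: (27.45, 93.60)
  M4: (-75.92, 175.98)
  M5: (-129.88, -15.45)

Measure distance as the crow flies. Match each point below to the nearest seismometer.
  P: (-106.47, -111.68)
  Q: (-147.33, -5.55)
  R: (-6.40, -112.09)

P at (-106.47, -111.68):
  M1: √((205.36)² + (274.77)²) = √(42172.7296 + 75498.5529) = 343.03 km
  M2: √((57.08)² + (280.22)²) = √(3258.1264 + 78523.2484) = 285.97 km
  M3: √((133.92)² + (205.28)²) = √(17934.5664 + 42139.8784) = 245.10 km
  M4: √((30.55)² + (287.66)²) = √(933.3025 + 82748.2756) = 289.28 km
  M5: √((-23.41)² + (96.23)²) = √(548.0281 + 9260.2129) = 99.04 km
  → nearest: M5 (99.04 km)
Q at (-147.33, -5.55):
  M1: √((246.22)² + (168.64)²) = √(60624.2884 + 28439.4496) = 298.44 km
  M2: √((97.94)² + (174.09)²) = √(9592.2436 + 30307.3281) = 199.75 km
  M3: √((174.78)² + (99.15)²) = √(30548.0484 + 9830.7225) = 200.94 km
  M4: √((71.41)² + (181.53)²) = √(5099.3881 + 32953.1409) = 195.07 km
  M5: √((17.45)² + (-9.90)²) = √(304.5025 + 98.0100) = 20.06 km
  → nearest: M5 (20.06 km)
R at (-6.40, -112.09):
  M1: √((105.29)² + (275.18)²) = √(11085.9841 + 75724.0324) = 294.64 km
  M2: √((-42.99)² + (280.63)²) = √(1848.1401 + 78753.1969) = 283.90 km
  M3: √((33.85)² + (205.69)²) = √(1145.8225 + 42308.3761) = 208.46 km
  M4: √((-69.52)² + (288.07)²) = √(4833.0304 + 82984.3249) = 296.34 km
  M5: √((-123.48)² + (96.64)²) = √(15247.3104 + 9339.2896) = 156.80 km
  → nearest: M5 (156.80 km)

P→M5; Q→M5; R→M5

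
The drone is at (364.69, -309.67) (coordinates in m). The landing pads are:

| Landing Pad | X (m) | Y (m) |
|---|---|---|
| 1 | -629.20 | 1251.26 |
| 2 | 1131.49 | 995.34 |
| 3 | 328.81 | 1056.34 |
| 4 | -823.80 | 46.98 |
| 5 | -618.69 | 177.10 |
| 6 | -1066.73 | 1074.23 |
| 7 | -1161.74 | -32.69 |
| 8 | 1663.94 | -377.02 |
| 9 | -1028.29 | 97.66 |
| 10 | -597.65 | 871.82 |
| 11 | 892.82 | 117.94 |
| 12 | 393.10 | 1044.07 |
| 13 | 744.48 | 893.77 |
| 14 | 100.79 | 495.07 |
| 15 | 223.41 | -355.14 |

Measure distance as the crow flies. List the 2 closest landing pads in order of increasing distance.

Distances from (364.69, -309.67):
1: 1850.49 m
2: 1513.62 m
3: 1366.48 m
4: 1240.85 m
5: 1097.26 m
6: 1991.02 m
7: 1551.36 m
8: 1300.99 m
9: 1451.31 m
10: 1523.82 m
11: 679.54 m
12: 1354.04 m
13: 1261.95 m
14: 846.91 m
15: 148.42 m
Sorted: 15 (148.42 m) < 11 (679.54 m) < 14 (846.91 m) < 5 (1097.26 m) < …

15, 11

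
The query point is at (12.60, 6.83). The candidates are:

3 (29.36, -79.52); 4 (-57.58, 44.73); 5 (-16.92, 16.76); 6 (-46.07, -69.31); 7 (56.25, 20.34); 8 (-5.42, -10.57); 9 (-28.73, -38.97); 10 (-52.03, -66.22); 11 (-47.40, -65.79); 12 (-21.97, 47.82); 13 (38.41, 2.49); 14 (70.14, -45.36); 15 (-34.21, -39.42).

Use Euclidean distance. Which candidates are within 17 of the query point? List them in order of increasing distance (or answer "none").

none

Distances from (12.60, 6.83):
3: 87.96
4: 79.76
5: 31.15
6: 96.12
7: 45.69
8: 25.05
9: 61.69
10: 97.54
11: 94.20
12: 53.62
13: 26.17
14: 77.68
15: 65.80
Threshold 17: none within range.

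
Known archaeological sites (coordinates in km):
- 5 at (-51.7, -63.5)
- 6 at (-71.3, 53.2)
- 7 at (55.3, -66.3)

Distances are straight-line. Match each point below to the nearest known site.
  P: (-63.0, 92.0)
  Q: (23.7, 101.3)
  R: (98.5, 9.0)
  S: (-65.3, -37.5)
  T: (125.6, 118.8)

P→6; Q→6; R→7; S→5; T→7

P at (-63.0, 92.0):
  5: 155.9 km
  6: 39.7 km
  7: 197.6 km
  → nearest: 6 (39.7 km)
Q at (23.7, 101.3):
  5: 181.2 km
  6: 106.5 km
  7: 170.6 km
  → nearest: 6 (106.5 km)
R at (98.5, 9.0):
  5: 166.8 km
  6: 175.5 km
  7: 86.8 km
  → nearest: 7 (86.8 km)
S at (-65.3, -37.5):
  5: 29.3 km
  6: 90.9 km
  7: 124.0 km
  → nearest: 5 (29.3 km)
T at (125.6, 118.8):
  5: 254.3 km
  6: 207.5 km
  7: 198.0 km
  → nearest: 7 (198.0 km)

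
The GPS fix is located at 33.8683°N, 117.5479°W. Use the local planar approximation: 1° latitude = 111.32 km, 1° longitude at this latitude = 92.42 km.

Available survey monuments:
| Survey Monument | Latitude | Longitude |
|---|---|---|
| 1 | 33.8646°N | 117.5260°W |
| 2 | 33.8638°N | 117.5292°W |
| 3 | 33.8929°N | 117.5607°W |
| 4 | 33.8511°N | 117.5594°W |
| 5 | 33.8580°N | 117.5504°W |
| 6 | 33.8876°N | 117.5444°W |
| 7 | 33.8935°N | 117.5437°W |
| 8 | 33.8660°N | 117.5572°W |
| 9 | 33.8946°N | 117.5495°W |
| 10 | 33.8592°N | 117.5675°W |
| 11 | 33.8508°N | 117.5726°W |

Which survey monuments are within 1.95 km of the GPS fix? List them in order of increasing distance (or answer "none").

8, 5, 2

Distances from 33.8683°N, 117.5479°W:
1: 2.0655 km
2: 1.7994 km
3: 2.9831 km
4: 2.1899 km
5: 1.1696 km
6: 2.1727 km
7: 2.8320 km
8: 0.8968 km
9: 2.9314 km
10: 2.0754 km
11: 3.0010 km
Threshold 1.95 km: 8 (0.8968 km), 5 (1.1696 km), 2 (1.7994 km) are within range.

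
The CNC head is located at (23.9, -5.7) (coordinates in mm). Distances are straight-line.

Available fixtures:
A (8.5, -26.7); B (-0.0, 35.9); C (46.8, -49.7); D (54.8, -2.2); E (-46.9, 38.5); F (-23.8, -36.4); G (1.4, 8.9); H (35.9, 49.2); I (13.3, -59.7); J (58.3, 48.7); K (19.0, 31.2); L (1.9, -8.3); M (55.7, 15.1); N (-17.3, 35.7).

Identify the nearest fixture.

L

Distances from (23.9, -5.7):
A: √((-15.4)² + (-21.0)²) = √(237.160 + 441.000) = 26.0 mm
B: √((-23.9)² + (41.6)²) = √(571.210 + 1730.560) = 48.0 mm
C: √((22.9)² + (-44.0)²) = √(524.410 + 1936.000) = 49.6 mm
D: √((30.9)² + (3.5)²) = √(954.810 + 12.250) = 31.1 mm
E: √((-70.8)² + (44.2)²) = √(5012.640 + 1953.640) = 83.5 mm
F: √((-47.7)² + (-30.7)²) = √(2275.290 + 942.490) = 56.7 mm
G: √((-22.5)² + (14.6)²) = √(506.250 + 213.160) = 26.8 mm
H: √((12.0)² + (54.9)²) = √(144.000 + 3014.010) = 56.2 mm
I: √((-10.6)² + (-54.0)²) = √(112.360 + 2916.000) = 55.0 mm
J: √((34.4)² + (54.4)²) = √(1183.360 + 2959.360) = 64.4 mm
K: √((-4.9)² + (36.9)²) = √(24.010 + 1361.610) = 37.2 mm
L: √((-22.0)² + (-2.6)²) = √(484.000 + 6.760) = 22.2 mm
M: √((31.8)² + (20.8)²) = √(1011.240 + 432.640) = 38.0 mm
N: √((-41.2)² + (41.4)²) = √(1697.440 + 1713.960) = 58.4 mm
Minimum: L at 22.2 mm.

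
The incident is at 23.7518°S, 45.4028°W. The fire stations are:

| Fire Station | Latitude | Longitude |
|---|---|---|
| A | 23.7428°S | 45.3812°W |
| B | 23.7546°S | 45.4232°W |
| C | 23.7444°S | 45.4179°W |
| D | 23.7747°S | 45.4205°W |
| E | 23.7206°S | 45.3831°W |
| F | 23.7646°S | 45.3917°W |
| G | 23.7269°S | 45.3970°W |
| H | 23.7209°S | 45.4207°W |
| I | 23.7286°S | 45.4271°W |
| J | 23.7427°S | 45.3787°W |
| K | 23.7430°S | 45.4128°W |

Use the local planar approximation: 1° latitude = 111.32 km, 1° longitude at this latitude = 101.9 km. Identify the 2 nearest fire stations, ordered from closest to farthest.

Distances from 23.7518°S, 45.4028°W:
A: 2.4183 km
B: 2.1020 km
C: 1.7453 km
D: 3.1228 km
E: 4.0116 km
F: 1.8193 km
G: 2.8342 km
H: 3.8935 km
I: 3.5779 km
J: 2.6565 km
K: 1.4135 km
Sorted: K (1.4135 km) < C (1.7453 km) < F (1.8193 km) < B (2.1020 km) < …

K, C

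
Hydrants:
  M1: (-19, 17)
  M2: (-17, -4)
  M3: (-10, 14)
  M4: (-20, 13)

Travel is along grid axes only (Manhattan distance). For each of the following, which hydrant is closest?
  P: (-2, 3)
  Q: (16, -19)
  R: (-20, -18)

P at (-2, 3):
  M1: 31
  M2: 22
  M3: 19
  M4: 28
  → nearest: M3 (19)
Q at (16, -19):
  M1: 71
  M2: 48
  M3: 59
  M4: 68
  → nearest: M2 (48)
R at (-20, -18):
  M1: 36
  M2: 17
  M3: 42
  M4: 31
  → nearest: M2 (17)

P→M3; Q→M2; R→M2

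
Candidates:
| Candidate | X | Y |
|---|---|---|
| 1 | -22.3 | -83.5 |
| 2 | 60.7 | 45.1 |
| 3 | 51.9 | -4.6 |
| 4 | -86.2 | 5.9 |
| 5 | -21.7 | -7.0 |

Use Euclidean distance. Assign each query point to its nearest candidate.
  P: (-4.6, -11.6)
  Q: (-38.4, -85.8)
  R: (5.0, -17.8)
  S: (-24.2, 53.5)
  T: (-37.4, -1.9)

P→5; Q→1; R→5; S→5; T→5

P at (-4.6, -11.6):
  1: √((-17.7)² + (-71.9)²) = √(313.290 + 5169.610) = 74.0
  2: √((65.3)² + (56.7)²) = √(4264.090 + 3214.890) = 86.5
  3: √((56.5)² + (7.0)²) = √(3192.250 + 49.000) = 56.9
  4: √((-81.6)² + (17.5)²) = √(6658.560 + 306.250) = 83.5
  5: √((-17.1)² + (4.6)²) = √(292.410 + 21.160) = 17.7
  → nearest: 5 (17.7)
Q at (-38.4, -85.8):
  1: √((16.1)² + (2.3)²) = √(259.210 + 5.290) = 16.3
  2: √((99.1)² + (130.9)²) = √(9820.810 + 17134.810) = 164.2
  3: √((90.3)² + (81.2)²) = √(8154.090 + 6593.440) = 121.4
  4: √((-47.8)² + (91.7)²) = √(2284.840 + 8408.890) = 103.4
  5: √((16.7)² + (78.8)²) = √(278.890 + 6209.440) = 80.6
  → nearest: 1 (16.3)
R at (5.0, -17.8):
  1: √((-27.3)² + (-65.7)²) = √(745.290 + 4316.490) = 71.1
  2: √((55.7)² + (62.9)²) = √(3102.490 + 3956.410) = 84.0
  3: √((46.9)² + (13.2)²) = √(2199.610 + 174.240) = 48.7
  4: √((-91.2)² + (23.7)²) = √(8317.440 + 561.690) = 94.2
  5: √((-26.7)² + (10.8)²) = √(712.890 + 116.640) = 28.8
  → nearest: 5 (28.8)
S at (-24.2, 53.5):
  1: √((1.9)² + (-137.0)²) = √(3.610 + 18769.000) = 137.0
  2: √((84.9)² + (-8.4)²) = √(7208.010 + 70.560) = 85.3
  3: √((76.1)² + (-58.1)²) = √(5791.210 + 3375.610) = 95.7
  4: √((-62.0)² + (-47.6)²) = √(3844.000 + 2265.760) = 78.2
  5: √((2.5)² + (-60.5)²) = √(6.250 + 3660.250) = 60.6
  → nearest: 5 (60.6)
T at (-37.4, -1.9):
  1: √((15.1)² + (-81.6)²) = √(228.010 + 6658.560) = 83.0
  2: √((98.1)² + (47.0)²) = √(9623.610 + 2209.000) = 108.8
  3: √((89.3)² + (-2.7)²) = √(7974.490 + 7.290) = 89.3
  4: √((-48.8)² + (7.8)²) = √(2381.440 + 60.840) = 49.4
  5: √((15.7)² + (-5.1)²) = √(246.490 + 26.010) = 16.5
  → nearest: 5 (16.5)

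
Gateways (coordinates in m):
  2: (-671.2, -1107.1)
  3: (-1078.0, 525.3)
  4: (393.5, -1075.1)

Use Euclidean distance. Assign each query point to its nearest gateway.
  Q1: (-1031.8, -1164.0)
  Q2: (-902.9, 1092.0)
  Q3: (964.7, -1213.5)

Q1→2; Q2→3; Q3→4

Q1 at (-1031.8, -1164.0):
  2: 365.1 m
  3: 1689.9 m
  4: 1428.1 m
  → nearest: 2 (365.1 m)
Q2 at (-902.9, 1092.0):
  2: 2211.3 m
  3: 593.1 m
  4: 2525.3 m
  → nearest: 3 (593.1 m)
Q3 at (964.7, -1213.5):
  2: 1639.4 m
  3: 2682.5 m
  4: 587.7 m
  → nearest: 4 (587.7 m)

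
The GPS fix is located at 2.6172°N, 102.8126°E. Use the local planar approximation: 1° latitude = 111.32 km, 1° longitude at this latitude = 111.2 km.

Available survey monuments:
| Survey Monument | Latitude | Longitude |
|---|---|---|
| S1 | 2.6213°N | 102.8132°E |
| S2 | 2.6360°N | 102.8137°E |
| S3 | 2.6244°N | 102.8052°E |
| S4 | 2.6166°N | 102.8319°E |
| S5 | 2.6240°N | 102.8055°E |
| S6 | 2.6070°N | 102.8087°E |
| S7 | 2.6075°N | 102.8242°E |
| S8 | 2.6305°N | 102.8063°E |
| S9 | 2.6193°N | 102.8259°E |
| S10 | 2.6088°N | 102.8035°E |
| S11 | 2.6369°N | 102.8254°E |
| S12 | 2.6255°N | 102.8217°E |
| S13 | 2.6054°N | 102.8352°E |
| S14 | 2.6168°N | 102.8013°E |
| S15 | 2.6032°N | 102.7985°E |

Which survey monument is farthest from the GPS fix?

Distances from 2.6172°N, 102.8126°E:
S1: √((0.0041·111.32)² + (0.0006·111.2)²) = √(0.208312 + 0.004452) = 0.4613 km
S2: √((0.0188·111.32)² + (0.0011·111.2)²) = √(4.379879 + 0.014962) = 2.0964 km
S3: √((0.0072·111.32)² + (-0.0074·111.2)²) = √(0.642409 + 0.677131) = 1.1487 km
S4: √((-0.0006·111.32)² + (0.0193·111.2)²) = √(0.004461 + 4.606003) = 2.1472 km
S5: √((0.0068·111.32)² + (-0.0071·111.2)²) = √(0.573013 + 0.623342) = 1.0938 km
S6: √((-0.0102·111.32)² + (-0.0039·111.2)²) = √(1.289278 + 0.188078) = 1.2155 km
S7: √((-0.0097·111.32)² + (0.0116·111.2)²) = √(1.165977 + 1.663894) = 1.6822 km
S8: √((0.0133·111.32)² + (-0.0063·111.2)²) = √(2.192046 + 0.490784) = 1.6379 km
S9: √((0.0021·111.32)² + (0.0133·111.2)²) = √(0.054649 + 2.187323) = 1.4973 km
S10: √((-0.0084·111.32)² + (-0.0091·111.2)²) = √(0.874390 + 1.023982) = 1.3778 km
S11: √((0.0197·111.32)² + (0.0128·111.2)²) = √(4.809267 + 2.025954) = 2.6144 km
S12: √((0.0083·111.32)² + (0.0091·111.2)²) = √(0.853695 + 1.023982) = 1.3703 km
S13: √((-0.0118·111.32)² + (0.0226·111.2)²) = √(1.725482 + 6.315772) = 2.8357 km
S14: √((-0.0004·111.32)² + (-0.0113·111.2)²) = √(0.001983 + 1.578943) = 1.2573 km
S15: √((-0.0140·111.32)² + (-0.0141·111.2)²) = √(2.428860 + 2.458373) = 2.2107 km
Maximum: S13 at 2.8357 km.

S13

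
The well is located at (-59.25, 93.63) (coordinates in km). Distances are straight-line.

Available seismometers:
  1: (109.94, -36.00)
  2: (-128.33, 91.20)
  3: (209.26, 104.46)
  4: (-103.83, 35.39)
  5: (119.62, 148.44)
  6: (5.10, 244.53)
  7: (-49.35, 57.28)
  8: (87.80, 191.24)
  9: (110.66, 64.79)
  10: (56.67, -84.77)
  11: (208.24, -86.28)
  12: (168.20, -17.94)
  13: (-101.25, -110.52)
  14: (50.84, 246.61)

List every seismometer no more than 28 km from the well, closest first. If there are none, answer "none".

Distances from (-59.25, 93.63):
1: √((169.19)² + (-129.63)²) = √(28625.2561 + 16803.9369) = 213.14 km
2: √((-69.08)² + (-2.43)²) = √(4772.0464 + 5.9049) = 69.12 km
3: √((268.51)² + (10.83)²) = √(72097.6201 + 117.2889) = 268.73 km
4: √((-44.58)² + (-58.24)²) = √(1987.3764 + 3391.8976) = 73.34 km
5: √((178.87)² + (54.81)²) = √(31994.4769 + 3004.1361) = 187.08 km
6: √((64.35)² + (150.90)²) = √(4140.9225 + 22770.8100) = 164.05 km
7: √((9.90)² + (-36.35)²) = √(98.0100 + 1321.3225) = 37.67 km
8: √((147.05)² + (97.61)²) = √(21623.7025 + 9527.7121) = 176.50 km
9: √((169.91)² + (-28.84)²) = √(28869.4081 + 831.7456) = 172.34 km
10: √((115.92)² + (-178.40)²) = √(13437.4464 + 31826.5600) = 212.75 km
11: √((267.49)² + (-179.91)²) = √(71550.9001 + 32367.6081) = 322.36 km
12: √((227.45)² + (-111.57)²) = √(51733.5025 + 12447.8649) = 253.34 km
13: √((-42.00)² + (-204.15)²) = √(1764.0000 + 41677.2225) = 208.43 km
14: √((110.09)² + (152.98)²) = √(12119.8081 + 23402.8804) = 188.47 km
Threshold 28 km: none within range.

none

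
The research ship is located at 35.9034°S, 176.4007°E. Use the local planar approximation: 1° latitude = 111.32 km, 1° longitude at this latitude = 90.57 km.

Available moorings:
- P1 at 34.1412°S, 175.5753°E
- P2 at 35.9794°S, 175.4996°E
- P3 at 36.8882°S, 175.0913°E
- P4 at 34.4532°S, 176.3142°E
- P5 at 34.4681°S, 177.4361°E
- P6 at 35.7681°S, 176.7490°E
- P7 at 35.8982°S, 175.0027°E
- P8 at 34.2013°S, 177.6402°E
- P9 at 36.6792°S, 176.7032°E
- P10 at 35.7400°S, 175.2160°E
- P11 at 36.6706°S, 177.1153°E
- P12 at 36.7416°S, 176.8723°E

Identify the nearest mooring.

P6

Distances from 35.9034°S, 176.4007°E:
P1: √((1.7622·111.32)² + (-0.8254·90.57)²) = √(38481.925027 + 5588.531003) = 209.9296 km
P2: √((-0.0760·111.32)² + (-0.9011·90.57)²) = √(71.577015 + 6660.620886) = 82.0500 km
P3: √((-0.9848·111.32)² + (-1.3094·90.57)²) = √(12018.284352 + 14064.147376) = 161.5006 km
P4: √((1.4502·111.32)² + (-0.0865·90.57)²) = √(26061.667334 + 61.376335) = 161.6262 km
P5: √((1.4353·111.32)² + (1.0354·90.57)²) = √(25528.880184 + 8793.971560) = 185.2643 km
P6: √((0.1353·111.32)² + (0.3483·90.57)²) = √(226.851674 + 995.120526) = 34.9567 km
P7: √((0.0052·111.32)² + (-1.3980·90.57)²) = √(0.335084 + 16031.829236) = 126.6182 km
P8: √((1.7021·111.32)² + (1.2395·90.57)²) = √(35901.826082 + 12602.647750) = 220.2373 km
P9: √((-0.7758·111.32)² + (0.3025·90.57)²) = √(7458.404717 + 750.618897) = 90.6037 km
P10: √((0.1634·111.32)² + (-1.1847·90.57)²) = √(330.864750 + 11512.920676) = 108.8292 km
P11: √((-0.7672·111.32)² + (0.7146·90.57)²) = √(7293.963465 + 4188.849521) = 107.1579 km
P12: √((-0.8382·111.32)² + (0.4716·90.57)²) = √(8706.461989 + 1824.384309) = 102.6199 km
Minimum: P6 at 34.9567 km.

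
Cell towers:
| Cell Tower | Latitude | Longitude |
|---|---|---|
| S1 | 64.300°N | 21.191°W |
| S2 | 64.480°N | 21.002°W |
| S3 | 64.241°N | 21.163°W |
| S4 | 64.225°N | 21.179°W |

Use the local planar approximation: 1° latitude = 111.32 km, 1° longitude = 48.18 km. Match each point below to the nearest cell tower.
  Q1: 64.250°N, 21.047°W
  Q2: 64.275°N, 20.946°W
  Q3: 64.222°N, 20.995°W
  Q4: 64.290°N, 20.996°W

Q1→S3; Q2→S3; Q3→S3; Q4→S1

Q1 at 64.250°N, 21.047°W:
  S1: √((0.050·111.32)² + (-0.144·48.18)²) = √(30.98036 + 48.13473) = 8.895 km
  S2: √((0.230·111.32)² + (0.045·48.18)²) = √(655.54433 + 4.70066) = 25.695 km
  S3: √((-0.009·111.32)² + (-0.116·48.18)²) = √(1.00376 + 31.23558) = 5.678 km
  S4: √((-0.025·111.32)² + (-0.132·48.18)²) = √(7.74509 + 40.44655) = 6.942 km
  → nearest: S3 (5.678 km)
Q2 at 64.275°N, 20.946°W:
  S1: √((0.025·111.32)² + (-0.245·48.18)²) = √(7.74509 + 139.33678) = 12.128 km
  S2: √((0.205·111.32)² + (-0.056·48.18)²) = √(520.77978 + 7.27964) = 22.980 km
  S3: √((-0.034·111.32)² + (-0.217·48.18)²) = √(14.32532 + 109.30828) = 11.119 km
  S4: √((-0.050·111.32)² + (-0.233·48.18)²) = √(30.98036 + 126.02173) = 12.530 km
  → nearest: S3 (11.119 km)
Q3 at 64.222°N, 20.995°W:
  S1: √((0.078·111.32)² + (-0.196·48.18)²) = √(75.39379 + 89.17554) = 12.828 km
  S2: √((0.258·111.32)² + (-0.007·48.18)²) = √(824.87057 + 0.11374) = 28.723 km
  S3: √((0.019·111.32)² + (-0.168·48.18)²) = √(4.47356 + 65.51672) = 8.366 km
  S4: √((0.003·111.32)² + (-0.184·48.18)²) = √(0.11153 + 78.59035) = 8.871 km
  → nearest: S3 (8.366 km)
Q4 at 64.290°N, 20.996°W:
  S1: √((0.010·111.32)² + (-0.195·48.18)²) = √(1.23921 + 88.26790) = 9.461 km
  S2: √((0.190·111.32)² + (-0.006·48.18)²) = √(447.35634 + 0.08357) = 21.153 km
  S3: √((-0.049·111.32)² + (-0.167·48.18)²) = √(29.75353 + 64.73908) = 9.721 km
  S4: √((-0.065·111.32)² + (-0.183·48.18)²) = √(52.35680 + 77.73843) = 11.406 km
  → nearest: S1 (9.461 km)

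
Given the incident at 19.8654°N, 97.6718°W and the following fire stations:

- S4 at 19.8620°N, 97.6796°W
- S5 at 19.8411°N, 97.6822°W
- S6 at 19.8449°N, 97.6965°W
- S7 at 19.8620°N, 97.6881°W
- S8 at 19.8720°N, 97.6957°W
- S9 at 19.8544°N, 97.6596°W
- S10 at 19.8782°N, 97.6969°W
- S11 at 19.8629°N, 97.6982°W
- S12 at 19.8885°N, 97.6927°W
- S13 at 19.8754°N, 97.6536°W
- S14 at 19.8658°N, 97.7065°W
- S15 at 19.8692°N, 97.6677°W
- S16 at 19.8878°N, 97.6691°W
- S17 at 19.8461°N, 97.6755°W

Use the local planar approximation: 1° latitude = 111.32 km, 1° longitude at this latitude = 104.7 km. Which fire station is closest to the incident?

Distances from 19.8654°N, 97.6718°W:
S4: 0.9001 km
S5: 2.9160 km
S6: 3.4490 km
S7: 1.7481 km
S8: 2.6080 km
S9: 1.7695 km
S10: 2.9894 km
S11: 2.7781 km
S12: 3.3765 km
S13: 2.2069 km
S14: 3.6334 km
S15: 0.6027 km
S16: 2.5095 km
S17: 2.1831 km
Minimum: S15 at 0.6027 km.

S15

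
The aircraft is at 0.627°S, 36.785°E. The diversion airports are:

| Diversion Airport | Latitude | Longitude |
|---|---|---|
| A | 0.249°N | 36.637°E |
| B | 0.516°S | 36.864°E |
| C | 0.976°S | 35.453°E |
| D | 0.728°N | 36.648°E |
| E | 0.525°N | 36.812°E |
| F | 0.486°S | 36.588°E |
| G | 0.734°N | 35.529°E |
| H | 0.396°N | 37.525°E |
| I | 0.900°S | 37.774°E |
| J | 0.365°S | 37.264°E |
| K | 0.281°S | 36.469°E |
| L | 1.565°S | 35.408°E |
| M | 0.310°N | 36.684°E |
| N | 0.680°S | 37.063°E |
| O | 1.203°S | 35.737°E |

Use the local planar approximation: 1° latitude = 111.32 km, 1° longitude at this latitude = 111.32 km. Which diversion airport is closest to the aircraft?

B

Distances from 0.627°S, 36.785°E:
A: √((0.876·111.32)² + (-0.148·111.32)²) = √(9509.43267 + 271.43749) = 98.898 km
B: √((0.111·111.32)² + (0.079·111.32)²) = √(152.68359 + 77.33936) = 15.167 km
C: √((-0.349·111.32)² + (-1.332·111.32)²) = √(1509.37534 + 21986.43646) = 153.283 km
D: √((1.355·111.32)² + (-0.137·111.32)²) = √(22752.28325 + 232.58812) = 151.608 km
E: √((1.152·111.32)² + (0.027·111.32)²) = √(16445.66175 + 9.03387) = 128.276 km
F: √((0.141·111.32)² + (-0.197·111.32)²) = √(246.36818 + 480.92665) = 26.968 km
G: √((1.361·111.32)² + (-1.256·111.32)²) = √(22954.22560 + 19549.05075) = 206.163 km
H: √((1.023·111.32)² + (0.740·111.32)²) = √(12968.73639 + 6785.93718) = 140.551 km
I: √((-0.273·111.32)² + (0.989·111.32)²) = √(923.57398 + 12121.01472) = 114.213 km
J: √((0.262·111.32)² + (0.479·111.32)²) = √(850.64622 + 2843.26554) = 60.778 km
K: √((0.346·111.32)² + (-0.316·111.32)²) = √(1483.53772 + 1237.42977) = 52.163 km
L: √((-0.938·111.32)² + (-1.377·111.32)²) = √(10903.15214 + 23497.10058) = 185.473 km
M: √((0.937·111.32)² + (-0.101·111.32)²) = √(10879.91687 + 126.41224) = 104.911 km
N: √((-0.053·111.32)² + (0.278·111.32)²) = √(34.80953 + 957.71433) = 31.504 km
O: √((-0.576·111.32)² + (-1.048·111.32)²) = √(4111.41544 + 13610.33957) = 133.123 km
Minimum: B at 15.167 km.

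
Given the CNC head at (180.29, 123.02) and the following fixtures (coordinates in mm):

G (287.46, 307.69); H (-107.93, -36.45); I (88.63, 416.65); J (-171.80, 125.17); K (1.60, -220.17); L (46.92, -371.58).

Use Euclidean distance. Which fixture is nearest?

G

Distances from (180.29, 123.02):
G: √((107.17)² + (184.67)²) = √(11485.4089 + 34103.0089) = 213.51 mm
H: √((-288.22)² + (-159.47)²) = √(83070.7684 + 25430.6809) = 329.40 mm
I: √((-91.66)² + (293.63)²) = √(8401.5556 + 86218.5769) = 307.60 mm
J: √((-352.09)² + (2.15)²) = √(123967.3681 + 4.6225) = 352.10 mm
K: √((-178.69)² + (-343.19)²) = √(31930.1161 + 117779.3761) = 386.92 mm
L: √((-133.37)² + (-494.60)²) = √(17787.5569 + 244629.1600) = 512.27 mm
Minimum: G at 213.51 mm.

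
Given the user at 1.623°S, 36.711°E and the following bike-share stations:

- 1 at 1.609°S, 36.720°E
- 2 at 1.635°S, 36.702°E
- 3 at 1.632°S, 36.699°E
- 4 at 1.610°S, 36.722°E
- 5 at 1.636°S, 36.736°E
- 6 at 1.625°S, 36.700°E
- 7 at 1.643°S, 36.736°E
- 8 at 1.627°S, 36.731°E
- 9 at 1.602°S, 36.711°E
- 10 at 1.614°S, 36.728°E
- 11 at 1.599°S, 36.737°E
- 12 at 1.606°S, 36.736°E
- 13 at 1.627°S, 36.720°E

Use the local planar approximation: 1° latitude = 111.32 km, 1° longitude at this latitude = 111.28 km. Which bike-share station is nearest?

13

Distances from 1.623°S, 36.711°E:
1: √((0.014·111.32)² + (0.009·111.28)²) = √(2.42886 + 1.00304) = 1.853 km
2: √((-0.012·111.32)² + (-0.009·111.28)²) = √(1.78447 + 1.00304) = 1.670 km
3: √((-0.009·111.32)² + (-0.012·111.28)²) = √(1.00376 + 1.78319) = 1.669 km
4: √((0.013·111.32)² + (0.011·111.28)²) = √(2.09427 + 1.49837) = 1.895 km
5: √((-0.013·111.32)² + (0.025·111.28)²) = √(2.09427 + 7.73952) = 3.136 km
6: √((-0.002·111.32)² + (-0.011·111.28)²) = √(0.04957 + 1.49837) = 1.244 km
7: √((-0.020·111.32)² + (0.025·111.28)²) = √(4.95686 + 7.73952) = 3.563 km
8: √((-0.004·111.32)² + (0.020·111.28)²) = √(0.19827 + 4.95330) = 2.270 km
9: √((0.021·111.32)² + (0.000·111.28)²) = √(5.46493 + 0.00000) = 2.338 km
10: √((0.009·111.32)² + (0.017·111.28)²) = √(1.00376 + 3.57876) = 2.141 km
11: √((0.024·111.32)² + (0.026·111.28)²) = √(7.13787 + 8.37107) = 3.938 km
12: √((0.017·111.32)² + (0.025·111.28)²) = √(3.58133 + 7.73952) = 3.365 km
13: √((-0.004·111.32)² + (0.009·111.28)²) = √(0.19827 + 1.00304) = 1.096 km
Minimum: 13 at 1.096 km.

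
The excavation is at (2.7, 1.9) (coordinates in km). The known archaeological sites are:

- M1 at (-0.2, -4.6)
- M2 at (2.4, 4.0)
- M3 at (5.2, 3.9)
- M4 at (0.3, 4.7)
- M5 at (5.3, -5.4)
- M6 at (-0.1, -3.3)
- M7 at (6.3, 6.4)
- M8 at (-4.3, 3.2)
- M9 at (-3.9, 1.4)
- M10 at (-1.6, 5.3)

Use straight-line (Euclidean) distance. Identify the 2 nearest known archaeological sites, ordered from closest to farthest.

Distances from (2.7, 1.9):
M1: √((-2.9)² + (-6.5)²) = √(8.41000 + 42.25000) = 7.118 km
M2: √((-0.3)² + (2.1)²) = √(0.09000 + 4.41000) = 2.121 km
M3: √((2.5)² + (2.0)²) = √(6.25000 + 4.00000) = 3.202 km
M4: √((-2.4)² + (2.8)²) = √(5.76000 + 7.84000) = 3.688 km
M5: √((2.6)² + (-7.3)²) = √(6.76000 + 53.29000) = 7.749 km
M6: √((-2.8)² + (-5.2)²) = √(7.84000 + 27.04000) = 5.906 km
M7: √((3.6)² + (4.5)²) = √(12.96000 + 20.25000) = 5.763 km
M8: √((-7.0)² + (1.3)²) = √(49.00000 + 1.69000) = 7.120 km
M9: √((-6.6)² + (-0.5)²) = √(43.56000 + 0.25000) = 6.619 km
M10: √((-4.3)² + (3.4)²) = √(18.49000 + 11.56000) = 5.482 km
Sorted: M2 (2.121 km) < M3 (3.202 km) < M4 (3.688 km) < M10 (5.482 km) < …

M2, M3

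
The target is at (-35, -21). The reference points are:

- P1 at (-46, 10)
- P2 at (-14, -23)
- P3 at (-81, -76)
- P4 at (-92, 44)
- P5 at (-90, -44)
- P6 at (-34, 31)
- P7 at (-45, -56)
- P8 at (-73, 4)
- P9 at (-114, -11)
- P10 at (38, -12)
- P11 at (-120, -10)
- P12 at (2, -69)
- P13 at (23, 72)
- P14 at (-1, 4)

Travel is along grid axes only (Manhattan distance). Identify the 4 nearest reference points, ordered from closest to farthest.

Distances from (-35, -21):
P1: |-11| + |31| = 11 + 31 = 42
P2: |21| + |-2| = 21 + 2 = 23
P3: |-46| + |-55| = 46 + 55 = 101
P4: |-57| + |65| = 57 + 65 = 122
P5: |-55| + |-23| = 55 + 23 = 78
P6: |1| + |52| = 1 + 52 = 53
P7: |-10| + |-35| = 10 + 35 = 45
P8: |-38| + |25| = 38 + 25 = 63
P9: |-79| + |10| = 79 + 10 = 89
P10: |73| + |9| = 73 + 9 = 82
P11: |-85| + |11| = 85 + 11 = 96
P12: |37| + |-48| = 37 + 48 = 85
P13: |58| + |93| = 58 + 93 = 151
P14: |34| + |25| = 34 + 25 = 59
Sorted: P2 (23) < P1 (42) < P7 (45) < P6 (53) < P14 (59) < P8 (63) < …

P2, P1, P7, P6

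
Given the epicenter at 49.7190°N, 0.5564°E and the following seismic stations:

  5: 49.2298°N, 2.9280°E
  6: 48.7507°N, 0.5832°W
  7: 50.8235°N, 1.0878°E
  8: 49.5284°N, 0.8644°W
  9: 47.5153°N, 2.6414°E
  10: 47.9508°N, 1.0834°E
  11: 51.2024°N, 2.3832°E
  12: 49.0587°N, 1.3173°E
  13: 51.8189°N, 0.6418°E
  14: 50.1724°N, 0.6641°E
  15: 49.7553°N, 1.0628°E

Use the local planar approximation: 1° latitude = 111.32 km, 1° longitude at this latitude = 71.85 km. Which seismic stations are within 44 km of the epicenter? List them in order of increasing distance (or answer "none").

15

Distances from 49.7190°N, 0.5564°E:
5: √((-0.4892·111.32)² + (2.3716·71.85)²) = √(2965.645882 + 29035.975968) = 178.8900 km
6: √((-0.9683·111.32)² + (-1.1396·71.85)²) = √(11618.933312 + 6704.376978) = 135.3636 km
7: √((1.1045·111.32)² + (0.5314·71.85)²) = √(15117.425455 + 1457.795634) = 128.7448 km
8: √((-0.1906·111.32)² + (-1.4208·71.85)²) = √(450.186210 + 10421.241057) = 104.2661 km
9: √((-2.2037·111.32)² + (2.0850·71.85)²) = √(60179.882943 + 22442.212153) = 287.4406 km
10: √((-1.7682·111.32)² + (0.5270·71.85)²) = √(38744.420344 + 1433.754439) = 200.4449 km
11: √((1.4834·111.32)² + (1.8268·71.85)²) = √(27268.606487 + 17228.027281) = 210.9423 km
12: √((-0.6603·111.32)² + (0.7609·71.85)²) = √(5402.925633 + 2988.881612) = 91.6068 km
13: √((2.0999·111.32)² + (0.0854·71.85)²) = √(54644.143408 + 37.650373) = 233.8414 km
14: √((0.4534·111.32)² + (0.1077·71.85)²) = √(2547.472045 + 59.880436) = 51.0622 km
15: √((0.0363·111.32)² + (0.5064·71.85)²) = √(16.329002 + 1323.856582) = 36.6085 km
Threshold 44 km: 15 (36.6085 km) is within range.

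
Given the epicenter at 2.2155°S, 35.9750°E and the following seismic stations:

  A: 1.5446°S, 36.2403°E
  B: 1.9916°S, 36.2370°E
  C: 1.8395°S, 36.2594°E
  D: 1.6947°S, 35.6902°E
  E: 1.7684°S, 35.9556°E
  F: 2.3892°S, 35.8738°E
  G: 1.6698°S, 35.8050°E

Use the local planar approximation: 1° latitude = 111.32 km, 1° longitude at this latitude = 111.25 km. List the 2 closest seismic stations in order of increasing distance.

F, B

Distances from 2.2155°S, 35.9750°E:
A: √((0.6709·111.32)² + (0.2653·111.25)²) = √(5577.787685 + 871.113089) = 80.3050 km
B: √((0.2239·111.32)² + (0.2620·111.25)²) = √(621.233093 + 849.576756) = 38.3511 km
C: √((0.3760·111.32)² + (0.2844·111.25)²) = √(1751.951524 + 1001.057960) = 52.4691 km
D: √((0.5208·111.32)² + (-0.2848·111.25)²) = √(3361.153498 + 1003.875856) = 66.0684 km
E: √((0.4471·111.32)² + (-0.0194·111.25)²) = √(2477.169562 + 4.658043) = 49.8179 km
F: √((-0.1737·111.32)² + (-0.1012·111.25)²) = √(373.891879 + 126.753822) = 22.3751 km
G: √((0.5457·111.32)² + (-0.1700·111.25)²) = √(3690.237373 + 357.682656) = 63.6233 km
Sorted: F (22.3751 km) < B (38.3511 km) < E (49.8179 km) < C (52.4691 km) < …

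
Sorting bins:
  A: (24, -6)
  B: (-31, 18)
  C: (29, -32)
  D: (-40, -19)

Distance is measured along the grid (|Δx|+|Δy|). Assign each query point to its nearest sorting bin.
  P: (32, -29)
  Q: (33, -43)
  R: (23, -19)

P at (32, -29):
  A: |-8| + |23| = 8 + 23 = 31
  B: |-63| + |47| = 63 + 47 = 110
  C: |-3| + |-3| = 3 + 3 = 6
  D: |-72| + |10| = 72 + 10 = 82
  → nearest: C (6)
Q at (33, -43):
  A: |-9| + |37| = 9 + 37 = 46
  B: |-64| + |61| = 64 + 61 = 125
  C: |-4| + |11| = 4 + 11 = 15
  D: |-73| + |24| = 73 + 24 = 97
  → nearest: C (15)
R at (23, -19):
  A: |1| + |13| = 1 + 13 = 14
  B: |-54| + |37| = 54 + 37 = 91
  C: |6| + |-13| = 6 + 13 = 19
  D: |-63| + |0| = 63 + 0 = 63
  → nearest: A (14)

P→C; Q→C; R→A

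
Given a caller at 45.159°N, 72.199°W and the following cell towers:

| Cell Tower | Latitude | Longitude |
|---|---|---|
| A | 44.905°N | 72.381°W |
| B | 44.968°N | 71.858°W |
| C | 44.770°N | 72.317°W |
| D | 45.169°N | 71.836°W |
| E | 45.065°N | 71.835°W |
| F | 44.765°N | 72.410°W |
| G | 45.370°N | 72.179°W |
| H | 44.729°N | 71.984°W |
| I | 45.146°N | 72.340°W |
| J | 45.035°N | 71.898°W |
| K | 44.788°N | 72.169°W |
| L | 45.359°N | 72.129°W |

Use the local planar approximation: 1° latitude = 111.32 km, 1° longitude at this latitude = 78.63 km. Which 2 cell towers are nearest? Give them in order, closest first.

I, L

Distances from 45.159°N, 72.199°W:
A: 31.690 km
B: 34.220 km
C: 44.286 km
D: 28.564 km
E: 30.474 km
F: 46.893 km
G: 23.541 km
H: 50.765 km
I: 11.181 km
J: 27.399 km
K: 41.367 km
L: 22.934 km
Sorted: I (11.181 km) < L (22.934 km) < G (23.541 km) < J (27.399 km) < …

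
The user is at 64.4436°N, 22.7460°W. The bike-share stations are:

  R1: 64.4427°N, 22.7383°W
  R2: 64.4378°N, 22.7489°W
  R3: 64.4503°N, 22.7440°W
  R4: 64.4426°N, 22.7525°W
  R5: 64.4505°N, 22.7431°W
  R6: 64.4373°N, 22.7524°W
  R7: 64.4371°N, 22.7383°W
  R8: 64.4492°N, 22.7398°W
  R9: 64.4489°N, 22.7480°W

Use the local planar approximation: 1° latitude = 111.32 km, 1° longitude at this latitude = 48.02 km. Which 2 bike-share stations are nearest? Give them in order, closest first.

Distances from 64.4436°N, 22.7460°W:
R1: √((-0.0009·111.32)² + (0.0077·48.02)²) = √(0.010038 + 0.136718) = 0.3831 km
R2: √((-0.0058·111.32)² + (-0.0029·48.02)²) = √(0.416872 + 0.019393) = 0.6605 km
R3: √((0.0067·111.32)² + (0.0020·48.02)²) = √(0.556283 + 0.009224) = 0.7520 km
R4: √((-0.0010·111.32)² + (-0.0065·48.02)²) = √(0.012392 + 0.097425) = 0.3314 km
R5: √((0.0069·111.32)² + (0.0029·48.02)²) = √(0.589990 + 0.019393) = 0.7806 km
R6: √((-0.0063·111.32)² + (-0.0064·48.02)²) = √(0.491844 + 0.094450) = 0.7657 km
R7: √((-0.0065·111.32)² + (0.0077·48.02)²) = √(0.523568 + 0.136718) = 0.8126 km
R8: √((0.0056·111.32)² + (0.0062·48.02)²) = √(0.388618 + 0.088640) = 0.6908 km
R9: √((0.0053·111.32)² + (-0.0020·48.02)²) = √(0.348095 + 0.009224) = 0.5978 km
Sorted: R4 (0.3314 km) < R1 (0.3831 km) < R9 (0.5978 km) < R2 (0.6605 km) < …

R4, R1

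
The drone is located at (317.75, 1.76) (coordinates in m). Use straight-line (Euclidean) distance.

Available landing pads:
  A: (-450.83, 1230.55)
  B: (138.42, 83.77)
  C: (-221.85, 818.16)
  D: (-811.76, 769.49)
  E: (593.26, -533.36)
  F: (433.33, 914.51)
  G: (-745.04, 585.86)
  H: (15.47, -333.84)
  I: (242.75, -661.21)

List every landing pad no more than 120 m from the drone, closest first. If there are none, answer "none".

Distances from (317.75, 1.76):
A: √((-768.58)² + (1228.79)²) = √(590715.2164 + 1509924.8641) = 1449.36 m
B: √((-179.33)² + (82.01)²) = √(32159.2489 + 6725.6401) = 197.19 m
C: √((-539.60)² + (816.40)²) = √(291168.1600 + 666508.9600) = 978.61 m
D: √((-1129.51)² + (767.73)²) = √(1275792.8401 + 589409.3529) = 1365.72 m
E: √((275.51)² + (-535.12)²) = √(75905.7601 + 286353.4144) = 601.88 m
F: √((115.58)² + (912.75)²) = √(13358.7364 + 833112.5625) = 920.04 m
G: √((-1062.79)² + (584.10)²) = √(1129522.5841 + 341172.8100) = 1212.72 m
H: √((-302.28)² + (-335.60)²) = √(91373.1984 + 112627.3600) = 451.66 m
I: √((-75.00)² + (-662.97)²) = √(5625.0000 + 439529.2209) = 667.20 m
Threshold 120 m: none within range.

none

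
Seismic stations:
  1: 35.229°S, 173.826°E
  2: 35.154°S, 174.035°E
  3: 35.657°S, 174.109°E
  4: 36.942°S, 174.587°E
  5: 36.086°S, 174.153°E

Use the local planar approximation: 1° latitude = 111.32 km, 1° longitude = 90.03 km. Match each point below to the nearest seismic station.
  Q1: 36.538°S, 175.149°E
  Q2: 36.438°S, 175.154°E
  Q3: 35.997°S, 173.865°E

Q1→4; Q2→4; Q3→5

Q1 at 36.538°S, 175.149°E:
  1: √((1.309·111.32)² + (-1.323·90.03)²) = √(21233.70055 + 14187.11825) = 188.204 km
  2: √((1.384·111.32)² + (-1.114·90.03)²) = √(23736.60351 + 10058.77010) = 183.835 km
  3: √((0.881·111.32)² + (-1.040·90.03)²) = √(9618.29764 + 8766.80161) = 135.592 km
  4: √((-0.404·111.32)² + (-0.562·90.03)²) = √(2022.59591 + 2560.04224) = 67.695 km
  5: √((0.452·111.32)² + (-0.996·90.03)²) = √(2531.76426 + 8040.68738) = 102.822 km
  → nearest: 4 (67.695 km)
Q2 at 36.438°S, 175.154°E:
  1: √((1.209·111.32)² + (-1.328·90.03)²) = √(18113.35910 + 14294.55534) = 180.022 km
  2: √((1.284·111.32)² + (-1.119·90.03)²) = √(20430.37992 + 10149.26690) = 174.870 km
  3: √((0.781·111.32)² + (-1.045·90.03)²) = √(7558.72357 + 8851.30042) = 128.102 km
  4: √((-0.504·111.32)² + (-0.567·90.03)²) = √(3147.80244 + 2605.79723) = 75.852 km
  5: √((0.352·111.32)² + (-1.001·90.03)²) = √(1535.43601 + 8121.61981) = 98.270 km
  → nearest: 4 (75.852 km)
Q3 at 35.997°S, 173.865°E:
  1: √((0.768·111.32)² + (-0.039·90.03)²) = √(7309.18300 + 12.32831) = 85.566 km
  2: √((0.843·111.32)² + (0.170·90.03)²) = √(8806.46360 + 234.24609) = 95.083 km
  3: √((0.340·111.32)² + (0.244·90.03)²) = √(1432.53166 + 482.56315) = 43.762 km
  4: √((-0.945·111.32)² + (0.722·90.03)²) = √(11066.49297 + 4225.21580) = 123.660 km
  5: √((-0.089·111.32)² + (0.288·90.03)²) = √(98.15816 + 672.29437) = 27.757 km
  → nearest: 5 (27.757 km)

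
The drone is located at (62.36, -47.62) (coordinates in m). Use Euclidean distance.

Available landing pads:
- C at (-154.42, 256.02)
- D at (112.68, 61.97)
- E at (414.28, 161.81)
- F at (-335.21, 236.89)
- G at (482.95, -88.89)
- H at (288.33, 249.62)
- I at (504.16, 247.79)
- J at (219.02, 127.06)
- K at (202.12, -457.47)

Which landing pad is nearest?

D

Distances from (62.36, -47.62):
C: √((-216.78)² + (303.64)²) = √(46993.5684 + 92197.2496) = 373.08 m
D: √((50.32)² + (109.59)²) = √(2532.1024 + 12009.9681) = 120.59 m
E: √((351.92)² + (209.43)²) = √(123847.6864 + 43860.9249) = 409.52 m
F: √((-397.57)² + (284.51)²) = √(158061.9049 + 80945.9401) = 488.88 m
G: √((420.59)² + (-41.27)²) = √(176895.9481 + 1703.2129) = 422.61 m
H: √((225.97)² + (297.24)²) = √(51062.4409 + 88351.6176) = 373.38 m
I: √((441.80)² + (295.41)²) = √(195187.2400 + 87267.0681) = 531.46 m
J: √((156.66)² + (174.68)²) = √(24542.3556 + 30513.1024) = 234.64 m
K: √((139.76)² + (-409.85)²) = √(19532.8576 + 167977.0225) = 433.02 m
Minimum: D at 120.59 m.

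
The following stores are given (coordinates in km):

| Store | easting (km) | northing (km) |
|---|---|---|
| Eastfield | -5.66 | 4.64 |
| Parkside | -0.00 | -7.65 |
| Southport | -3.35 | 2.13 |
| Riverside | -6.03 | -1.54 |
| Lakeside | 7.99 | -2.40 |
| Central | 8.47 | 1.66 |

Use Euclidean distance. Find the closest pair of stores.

Pairwise distances:
Eastfield–Parkside: 13.53 km
Eastfield–Southport: 3.41 km
Eastfield–Riverside: 6.19 km
Eastfield–Lakeside: 15.36 km
Eastfield–Central: 14.44 km
Parkside–Southport: 10.34 km
Parkside–Riverside: 8.58 km
Parkside–Lakeside: 9.56 km
Parkside–Central: 12.59 km
Southport–Riverside: 4.54 km
Southport–Lakeside: 12.21 km
Southport–Central: 11.83 km
Riverside–Lakeside: 14.05 km
Riverside–Central: 14.85 km
Lakeside–Central: 4.09 km
Closest pair: Eastfield–Southport at 3.41 km.

Eastfield and Southport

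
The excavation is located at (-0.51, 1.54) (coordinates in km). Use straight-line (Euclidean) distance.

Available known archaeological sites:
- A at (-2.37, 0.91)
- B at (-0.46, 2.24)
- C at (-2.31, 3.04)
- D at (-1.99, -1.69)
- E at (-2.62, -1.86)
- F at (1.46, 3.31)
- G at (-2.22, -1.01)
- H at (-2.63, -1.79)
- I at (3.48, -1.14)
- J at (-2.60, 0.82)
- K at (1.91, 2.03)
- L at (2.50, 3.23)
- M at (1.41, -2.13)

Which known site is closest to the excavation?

B

Distances from (-0.51, 1.54):
A: √((-1.86)² + (-0.63)²) = √(3.4596 + 0.3969) = 1.96 km
B: √((0.05)² + (0.70)²) = √(0.0025 + 0.4900) = 0.70 km
C: √((-1.80)² + (1.50)²) = √(3.2400 + 2.2500) = 2.34 km
D: √((-1.48)² + (-3.23)²) = √(2.1904 + 10.4329) = 3.55 km
E: √((-2.11)² + (-3.40)²) = √(4.4521 + 11.5600) = 4.00 km
F: √((1.97)² + (1.77)²) = √(3.8809 + 3.1329) = 2.65 km
G: √((-1.71)² + (-2.55)²) = √(2.9241 + 6.5025) = 3.07 km
H: √((-2.12)² + (-3.33)²) = √(4.4944 + 11.0889) = 3.95 km
I: √((3.99)² + (-2.68)²) = √(15.9201 + 7.1824) = 4.81 km
J: √((-2.09)² + (-0.72)²) = √(4.3681 + 0.5184) = 2.21 km
K: √((2.42)² + (0.49)²) = √(5.8564 + 0.2401) = 2.47 km
L: √((3.01)² + (1.69)²) = √(9.0601 + 2.8561) = 3.45 km
M: √((1.92)² + (-3.67)²) = √(3.6864 + 13.4689) = 4.14 km
Minimum: B at 0.70 km.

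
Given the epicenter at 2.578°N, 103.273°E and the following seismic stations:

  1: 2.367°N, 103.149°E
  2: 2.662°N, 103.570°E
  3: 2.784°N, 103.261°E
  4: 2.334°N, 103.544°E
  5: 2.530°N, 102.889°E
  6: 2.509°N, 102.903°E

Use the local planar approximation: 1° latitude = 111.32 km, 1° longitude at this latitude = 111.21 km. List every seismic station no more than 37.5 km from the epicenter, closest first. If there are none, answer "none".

3, 1, 2

Distances from 2.578°N, 103.273°E:
1: √((-0.211·111.32)² + (-0.124·111.21)²) = √(551.71057 + 190.16520) = 27.237 km
2: √((0.084·111.32)² + (0.297·111.21)²) = √(87.43896 + 1090.93928) = 34.328 km
3: √((0.206·111.32)² + (-0.012·111.21)²) = √(525.87295 + 1.78094) = 22.971 km
4: √((-0.244·111.32)² + (0.271·111.21)²) = √(737.77859 + 908.29362) = 40.572 km
5: √((-0.048·111.32)² + (-0.384·111.21)²) = √(28.55150 + 1823.68628) = 43.038 km
6: √((-0.069·111.32)² + (-0.370·111.21)²) = √(58.99899 + 1693.13322) = 41.858 km
Threshold 37.5 km: 3 (22.971 km), 1 (27.237 km), 2 (34.328 km) are within range.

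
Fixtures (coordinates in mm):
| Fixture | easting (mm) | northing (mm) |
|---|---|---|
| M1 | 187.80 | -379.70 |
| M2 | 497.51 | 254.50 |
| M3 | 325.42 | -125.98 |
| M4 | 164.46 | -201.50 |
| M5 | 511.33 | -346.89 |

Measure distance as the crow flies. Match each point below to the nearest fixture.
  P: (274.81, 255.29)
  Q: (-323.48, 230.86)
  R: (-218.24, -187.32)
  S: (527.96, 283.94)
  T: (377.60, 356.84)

P→M2; Q→M4; R→M4; S→M2; T→M2

P at (274.81, 255.29):
  M1: 640.92 mm
  M2: 222.70 mm
  M3: 384.61 mm
  M4: 469.93 mm
  M5: 646.96 mm
  → nearest: M2 (222.70 mm)
Q at (-323.48, 230.86):
  M1: 796.36 mm
  M2: 821.33 mm
  M3: 740.54 mm
  M4: 651.94 mm
  M5: 1015.24 mm
  → nearest: M4 (651.94 mm)
R at (-218.24, -187.32):
  M1: 449.31 mm
  M2: 841.13 mm
  M3: 547.11 mm
  M4: 382.96 mm
  M5: 746.82 mm
  → nearest: M4 (382.96 mm)
S at (527.96, 283.94):
  M1: 745.74 mm
  M2: 42.35 mm
  M3: 457.23 mm
  M4: 606.45 mm
  M5: 631.05 mm
  → nearest: M2 (42.35 mm)
T at (377.60, 356.84):
  M1: 760.60 mm
  M2: 157.64 mm
  M3: 485.63 mm
  M4: 597.64 mm
  M5: 716.32 mm
  → nearest: M2 (157.64 mm)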